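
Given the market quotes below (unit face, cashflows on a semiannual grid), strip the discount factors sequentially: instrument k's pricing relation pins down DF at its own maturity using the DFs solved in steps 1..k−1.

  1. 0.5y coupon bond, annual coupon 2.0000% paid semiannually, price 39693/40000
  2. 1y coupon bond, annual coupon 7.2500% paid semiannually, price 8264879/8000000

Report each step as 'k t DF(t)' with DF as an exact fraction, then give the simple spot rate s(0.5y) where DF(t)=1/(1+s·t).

1 1/2 393/400
2 1 4813/5000
s(0.5y) = (1/(393/400) − 1)/(1/2) = 14/393 ≈ 3.5623%

step 1 [0.5y] bond c/2=1/100: DF=(39693/40000 − 1/100·(0))/(1+1/100) = 393/400 ≈ 0.982500
step 2 [1y] bond c/2=29/800: DF=(8264879/8000000 − 29/800·(0.982500))/(1+29/800) = 4813/5000 ≈ 0.962600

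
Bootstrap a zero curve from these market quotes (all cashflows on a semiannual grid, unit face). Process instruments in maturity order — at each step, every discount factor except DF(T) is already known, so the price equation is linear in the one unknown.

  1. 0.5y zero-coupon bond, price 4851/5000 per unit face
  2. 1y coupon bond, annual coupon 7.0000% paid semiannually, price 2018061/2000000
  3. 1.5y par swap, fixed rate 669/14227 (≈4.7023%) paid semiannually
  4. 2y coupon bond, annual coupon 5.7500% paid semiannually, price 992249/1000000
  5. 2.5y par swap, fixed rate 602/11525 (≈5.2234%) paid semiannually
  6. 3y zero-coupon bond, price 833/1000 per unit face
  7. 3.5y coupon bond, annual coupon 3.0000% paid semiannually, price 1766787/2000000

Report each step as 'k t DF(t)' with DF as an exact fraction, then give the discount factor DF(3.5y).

step 1 [0.5y] zero: DF = P = 4851/5000 ≈ 0.970200
step 2 [1y] bond c/2=7/200: DF=(2018061/2000000 − 7/200·(0.970200))/(1+7/200) = 9421/10000 ≈ 0.942100
step 3 [1.5y] swap r/2=669/28454: DF=(1 − 669/28454·(0.970200+0.942100))/(1+669/28454) = 9331/10000 ≈ 0.933100
step 4 [2y] bond c/2=23/800: DF=(992249/1000000 − 23/800·(0.970200+0.942100+0.933100))/(1+23/800) = 177/200 ≈ 0.885000
step 5 [2.5y] swap r/2=301/11525: DF=(1 − 301/11525·(0.970200+0.942100+0.933100+0.885000))/(1+301/11525) = 2199/2500 ≈ 0.879600
step 6 [3y] zero: DF = P = 833/1000 ≈ 0.833000
step 7 [3.5y] bond c/2=3/200: DF=(1766787/2000000 − 3/200·(0.970200+0.942100+0.933100+0.885000+0.879600+0.833000))/(1+3/200) = 7899/10000 ≈ 0.789900

1 1/2 4851/5000
2 1 9421/10000
3 3/2 9331/10000
4 2 177/200
5 5/2 2199/2500
6 3 833/1000
7 7/2 7899/10000
DF(3.5y) = 7899/10000 ≈ 0.789900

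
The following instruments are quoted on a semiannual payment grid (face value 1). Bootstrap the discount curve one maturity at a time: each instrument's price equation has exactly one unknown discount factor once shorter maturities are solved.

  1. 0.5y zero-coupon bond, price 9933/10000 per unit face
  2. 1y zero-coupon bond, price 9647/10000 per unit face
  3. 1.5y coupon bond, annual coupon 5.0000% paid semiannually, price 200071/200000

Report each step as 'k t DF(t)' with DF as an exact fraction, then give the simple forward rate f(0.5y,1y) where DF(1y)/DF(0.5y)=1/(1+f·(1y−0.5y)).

step 1 [0.5y] zero: DF = P = 9933/10000 ≈ 0.993300
step 2 [1y] zero: DF = P = 9647/10000 ≈ 0.964700
step 3 [1.5y] bond c/2=1/40: DF=(200071/200000 − 1/40·(0.993300+0.964700))/(1+1/40) = 4641/5000 ≈ 0.928200

1 1/2 9933/10000
2 1 9647/10000
3 3/2 4641/5000
f(0.5y,1y) = ((9933/10000)/(9647/10000) − 1)/(1/2) = 52/877 ≈ 5.9293%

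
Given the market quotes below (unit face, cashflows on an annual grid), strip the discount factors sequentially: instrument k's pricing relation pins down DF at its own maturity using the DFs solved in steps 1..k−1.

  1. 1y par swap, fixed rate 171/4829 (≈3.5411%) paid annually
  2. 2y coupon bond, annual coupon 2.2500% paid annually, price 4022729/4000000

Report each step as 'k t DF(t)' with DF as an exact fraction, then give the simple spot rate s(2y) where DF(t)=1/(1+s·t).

step 1 [1y] swap r/1=171/4829: DF=(1 − 171/4829·(0))/(1+171/4829) = 4829/5000 ≈ 0.965800
step 2 [2y] bond c/1=9/400: DF=(4022729/4000000 − 9/400·(0.965800))/(1+9/400) = 9623/10000 ≈ 0.962300

1 1 4829/5000
2 2 9623/10000
s(2y) = (1/(9623/10000) − 1)/(2) = 377/19246 ≈ 1.9588%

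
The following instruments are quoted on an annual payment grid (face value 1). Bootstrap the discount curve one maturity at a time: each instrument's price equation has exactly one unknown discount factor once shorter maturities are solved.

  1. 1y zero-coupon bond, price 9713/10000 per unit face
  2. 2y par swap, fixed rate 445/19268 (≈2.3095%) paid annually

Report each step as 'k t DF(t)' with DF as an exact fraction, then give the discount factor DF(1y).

1 1 9713/10000
2 2 1911/2000
DF(1y) = 9713/10000 ≈ 0.971300

step 1 [1y] zero: DF = P = 9713/10000 ≈ 0.971300
step 2 [2y] swap r/1=445/19268: DF=(1 − 445/19268·(0.971300))/(1+445/19268) = 1911/2000 ≈ 0.955500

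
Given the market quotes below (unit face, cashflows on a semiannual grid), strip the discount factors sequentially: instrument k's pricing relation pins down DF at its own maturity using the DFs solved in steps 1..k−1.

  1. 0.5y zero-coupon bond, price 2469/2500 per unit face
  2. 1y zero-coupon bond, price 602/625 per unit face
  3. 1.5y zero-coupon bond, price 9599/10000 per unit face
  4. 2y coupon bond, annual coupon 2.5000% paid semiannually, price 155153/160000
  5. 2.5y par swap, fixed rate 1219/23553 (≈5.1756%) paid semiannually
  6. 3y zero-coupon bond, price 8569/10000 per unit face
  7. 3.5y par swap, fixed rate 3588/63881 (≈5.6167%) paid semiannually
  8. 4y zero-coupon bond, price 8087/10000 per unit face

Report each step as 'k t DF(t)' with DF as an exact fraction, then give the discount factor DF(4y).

1 1/2 2469/2500
2 1 602/625
3 3/2 9599/10000
4 2 4609/5000
5 5/2 8781/10000
6 3 8569/10000
7 7/2 4103/5000
8 4 8087/10000
DF(4y) = 8087/10000 ≈ 0.808700

step 1 [0.5y] zero: DF = P = 2469/2500 ≈ 0.987600
step 2 [1y] zero: DF = P = 602/625 ≈ 0.963200
step 3 [1.5y] zero: DF = P = 9599/10000 ≈ 0.959900
step 4 [2y] bond c/2=1/80: DF=(155153/160000 − 1/80·(0.987600+0.963200+0.959900))/(1+1/80) = 4609/5000 ≈ 0.921800
step 5 [2.5y] swap r/2=1219/47106: DF=(1 − 1219/47106·(0.987600+0.963200+0.959900+0.921800))/(1+1219/47106) = 8781/10000 ≈ 0.878100
step 6 [3y] zero: DF = P = 8569/10000 ≈ 0.856900
step 7 [3.5y] swap r/2=1794/63881: DF=(1 − 1794/63881·(0.987600+0.963200+0.959900+0.921800+0.878100+0.856900))/(1+1794/63881) = 4103/5000 ≈ 0.820600
step 8 [4y] zero: DF = P = 8087/10000 ≈ 0.808700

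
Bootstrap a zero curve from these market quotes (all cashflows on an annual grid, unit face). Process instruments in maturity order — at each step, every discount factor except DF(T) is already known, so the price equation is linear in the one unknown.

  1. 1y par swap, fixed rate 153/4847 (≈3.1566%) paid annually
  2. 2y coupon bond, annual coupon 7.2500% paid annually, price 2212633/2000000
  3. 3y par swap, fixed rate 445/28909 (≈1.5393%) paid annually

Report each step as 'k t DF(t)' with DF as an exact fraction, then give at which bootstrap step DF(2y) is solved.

1 1 4847/5000
2 2 483/500
3 3 1911/2000
DF(2y) is solved at step 2

step 1 [1y] swap r/1=153/4847: DF=(1 − 153/4847·(0))/(1+153/4847) = 4847/5000 ≈ 0.969400
step 2 [2y] bond c/1=29/400: DF=(2212633/2000000 − 29/400·(0.969400))/(1+29/400) = 483/500 ≈ 0.966000
step 3 [3y] swap r/1=445/28909: DF=(1 − 445/28909·(0.969400+0.966000))/(1+445/28909) = 1911/2000 ≈ 0.955500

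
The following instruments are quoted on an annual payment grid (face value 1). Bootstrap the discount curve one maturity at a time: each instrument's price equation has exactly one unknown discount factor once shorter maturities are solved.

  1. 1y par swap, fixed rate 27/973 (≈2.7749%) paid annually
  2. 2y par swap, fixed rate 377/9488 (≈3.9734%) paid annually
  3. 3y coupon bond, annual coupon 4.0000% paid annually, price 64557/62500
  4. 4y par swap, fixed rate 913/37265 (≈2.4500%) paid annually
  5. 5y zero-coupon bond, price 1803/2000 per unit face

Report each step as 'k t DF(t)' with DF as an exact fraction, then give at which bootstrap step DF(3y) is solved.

1 1 973/1000
2 2 4623/5000
3 3 4601/5000
4 4 9087/10000
5 5 1803/2000
DF(3y) is solved at step 3

step 1 [1y] swap r/1=27/973: DF=(1 − 27/973·(0))/(1+27/973) = 973/1000 ≈ 0.973000
step 2 [2y] swap r/1=377/9488: DF=(1 − 377/9488·(0.973000))/(1+377/9488) = 4623/5000 ≈ 0.924600
step 3 [3y] bond c/1=1/25: DF=(64557/62500 − 1/25·(0.973000+0.924600))/(1+1/25) = 4601/5000 ≈ 0.920200
step 4 [4y] swap r/1=913/37265: DF=(1 − 913/37265·(0.973000+0.924600+0.920200))/(1+913/37265) = 9087/10000 ≈ 0.908700
step 5 [5y] zero: DF = P = 1803/2000 ≈ 0.901500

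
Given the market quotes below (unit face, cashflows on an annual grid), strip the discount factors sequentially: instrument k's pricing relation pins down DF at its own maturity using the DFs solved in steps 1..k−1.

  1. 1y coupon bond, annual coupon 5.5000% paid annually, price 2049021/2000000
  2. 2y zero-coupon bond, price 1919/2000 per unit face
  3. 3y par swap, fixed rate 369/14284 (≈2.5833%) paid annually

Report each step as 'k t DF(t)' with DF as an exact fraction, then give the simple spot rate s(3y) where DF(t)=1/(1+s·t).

step 1 [1y] bond c/1=11/200: DF=(2049021/2000000 − 11/200·(0))/(1+11/200) = 9711/10000 ≈ 0.971100
step 2 [2y] zero: DF = P = 1919/2000 ≈ 0.959500
step 3 [3y] swap r/1=369/14284: DF=(1 − 369/14284·(0.971100+0.959500))/(1+369/14284) = 4631/5000 ≈ 0.926200

1 1 9711/10000
2 2 1919/2000
3 3 4631/5000
s(3y) = (1/(4631/5000) − 1)/(3) = 123/4631 ≈ 2.6560%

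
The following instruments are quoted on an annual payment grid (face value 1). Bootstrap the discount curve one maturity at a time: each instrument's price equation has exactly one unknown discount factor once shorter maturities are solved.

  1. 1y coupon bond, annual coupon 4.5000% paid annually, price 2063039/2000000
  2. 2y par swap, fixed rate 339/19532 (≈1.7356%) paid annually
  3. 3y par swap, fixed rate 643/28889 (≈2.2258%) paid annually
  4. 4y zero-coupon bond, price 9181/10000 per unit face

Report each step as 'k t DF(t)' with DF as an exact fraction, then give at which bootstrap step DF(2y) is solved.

1 1 9871/10000
2 2 9661/10000
3 3 9357/10000
4 4 9181/10000
DF(2y) is solved at step 2

step 1 [1y] bond c/1=9/200: DF=(2063039/2000000 − 9/200·(0))/(1+9/200) = 9871/10000 ≈ 0.987100
step 2 [2y] swap r/1=339/19532: DF=(1 − 339/19532·(0.987100))/(1+339/19532) = 9661/10000 ≈ 0.966100
step 3 [3y] swap r/1=643/28889: DF=(1 − 643/28889·(0.987100+0.966100))/(1+643/28889) = 9357/10000 ≈ 0.935700
step 4 [4y] zero: DF = P = 9181/10000 ≈ 0.918100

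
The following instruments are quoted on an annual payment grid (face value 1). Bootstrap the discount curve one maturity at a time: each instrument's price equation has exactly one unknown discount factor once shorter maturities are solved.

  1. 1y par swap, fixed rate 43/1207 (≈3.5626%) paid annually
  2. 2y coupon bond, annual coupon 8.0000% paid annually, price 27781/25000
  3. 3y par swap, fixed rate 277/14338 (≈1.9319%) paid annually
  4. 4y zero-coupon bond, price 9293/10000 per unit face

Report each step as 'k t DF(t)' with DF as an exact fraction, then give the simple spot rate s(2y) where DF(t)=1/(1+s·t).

step 1 [1y] swap r/1=43/1207: DF=(1 − 43/1207·(0))/(1+43/1207) = 1207/1250 ≈ 0.965600
step 2 [2y] bond c/1=2/25: DF=(27781/25000 − 2/25·(0.965600))/(1+2/25) = 4787/5000 ≈ 0.957400
step 3 [3y] swap r/1=277/14338: DF=(1 − 277/14338·(0.965600+0.957400))/(1+277/14338) = 4723/5000 ≈ 0.944600
step 4 [4y] zero: DF = P = 9293/10000 ≈ 0.929300

1 1 1207/1250
2 2 4787/5000
3 3 4723/5000
4 4 9293/10000
s(2y) = (1/(4787/5000) − 1)/(2) = 213/9574 ≈ 2.2248%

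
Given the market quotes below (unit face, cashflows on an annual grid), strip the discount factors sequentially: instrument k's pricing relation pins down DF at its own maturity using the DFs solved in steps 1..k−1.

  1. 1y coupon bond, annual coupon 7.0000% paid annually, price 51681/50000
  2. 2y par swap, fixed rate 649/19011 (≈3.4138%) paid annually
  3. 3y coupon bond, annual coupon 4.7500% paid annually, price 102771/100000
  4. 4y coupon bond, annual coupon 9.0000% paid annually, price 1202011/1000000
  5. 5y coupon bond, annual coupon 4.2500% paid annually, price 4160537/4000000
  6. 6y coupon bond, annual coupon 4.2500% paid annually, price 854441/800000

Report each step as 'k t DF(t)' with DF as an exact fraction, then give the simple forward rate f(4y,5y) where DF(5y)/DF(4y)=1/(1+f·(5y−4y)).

step 1 [1y] bond c/1=7/100: DF=(51681/50000 − 7/100·(0))/(1+7/100) = 483/500 ≈ 0.966000
step 2 [2y] swap r/1=649/19011: DF=(1 − 649/19011·(0.966000))/(1+649/19011) = 9351/10000 ≈ 0.935100
step 3 [3y] bond c/1=19/400: DF=(102771/100000 − 19/400·(0.966000+0.935100))/(1+19/400) = 8949/10000 ≈ 0.894900
step 4 [4y] bond c/1=9/100: DF=(1202011/1000000 − 9/100·(0.966000+0.935100+0.894900))/(1+9/100) = 8719/10000 ≈ 0.871900
step 5 [5y] bond c/1=17/400: DF=(4160537/4000000 − 17/400·(0.966000+0.935100+0.894900+0.871900))/(1+17/400) = 4241/5000 ≈ 0.848200
step 6 [6y] bond c/1=17/400: DF=(854441/800000 − 17/400·(0.966000+0.935100+0.894900+0.871900+0.848200))/(1+17/400) = 2101/2500 ≈ 0.840400

1 1 483/500
2 2 9351/10000
3 3 8949/10000
4 4 8719/10000
5 5 4241/5000
6 6 2101/2500
f(4y,5y) = ((8719/10000)/(4241/5000) − 1)/(1) = 237/8482 ≈ 2.7942%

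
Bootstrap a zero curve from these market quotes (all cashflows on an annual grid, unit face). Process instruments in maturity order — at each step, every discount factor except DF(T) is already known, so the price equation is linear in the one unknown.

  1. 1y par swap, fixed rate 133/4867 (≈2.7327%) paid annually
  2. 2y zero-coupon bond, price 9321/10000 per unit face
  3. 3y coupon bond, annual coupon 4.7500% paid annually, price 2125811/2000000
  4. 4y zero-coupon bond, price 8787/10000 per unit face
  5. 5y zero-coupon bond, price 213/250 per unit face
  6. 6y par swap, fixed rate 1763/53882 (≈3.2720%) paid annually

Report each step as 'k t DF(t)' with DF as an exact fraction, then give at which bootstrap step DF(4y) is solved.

1 1 4867/5000
2 2 9321/10000
3 3 9283/10000
4 4 8787/10000
5 5 213/250
6 6 8237/10000
DF(4y) is solved at step 4

step 1 [1y] swap r/1=133/4867: DF=(1 − 133/4867·(0))/(1+133/4867) = 4867/5000 ≈ 0.973400
step 2 [2y] zero: DF = P = 9321/10000 ≈ 0.932100
step 3 [3y] bond c/1=19/400: DF=(2125811/2000000 − 19/400·(0.973400+0.932100))/(1+19/400) = 9283/10000 ≈ 0.928300
step 4 [4y] zero: DF = P = 8787/10000 ≈ 0.878700
step 5 [5y] zero: DF = P = 213/250 ≈ 0.852000
step 6 [6y] swap r/1=1763/53882: DF=(1 − 1763/53882·(0.973400+0.932100+0.928300+0.878700+0.852000))/(1+1763/53882) = 8237/10000 ≈ 0.823700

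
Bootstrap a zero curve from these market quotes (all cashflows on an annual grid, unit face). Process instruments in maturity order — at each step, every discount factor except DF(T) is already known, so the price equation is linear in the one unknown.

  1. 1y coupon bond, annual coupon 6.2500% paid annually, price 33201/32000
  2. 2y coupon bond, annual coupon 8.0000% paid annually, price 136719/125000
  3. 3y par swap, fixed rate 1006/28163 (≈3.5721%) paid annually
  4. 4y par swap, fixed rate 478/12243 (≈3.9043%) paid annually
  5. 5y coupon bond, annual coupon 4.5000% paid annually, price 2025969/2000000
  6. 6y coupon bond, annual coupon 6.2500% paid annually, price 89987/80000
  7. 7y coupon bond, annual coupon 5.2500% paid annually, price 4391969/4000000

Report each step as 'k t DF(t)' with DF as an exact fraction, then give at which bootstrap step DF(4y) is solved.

1 1 1953/2000
2 2 2351/2500
3 3 4497/5000
4 4 4283/5000
5 5 507/625
6 6 7949/10000
7 7 7799/10000
DF(4y) is solved at step 4

step 1 [1y] bond c/1=1/16: DF=(33201/32000 − 1/16·(0))/(1+1/16) = 1953/2000 ≈ 0.976500
step 2 [2y] bond c/1=2/25: DF=(136719/125000 − 2/25·(0.976500))/(1+2/25) = 2351/2500 ≈ 0.940400
step 3 [3y] swap r/1=1006/28163: DF=(1 − 1006/28163·(0.976500+0.940400))/(1+1006/28163) = 4497/5000 ≈ 0.899400
step 4 [4y] swap r/1=478/12243: DF=(1 − 478/12243·(0.976500+0.940400+0.899400))/(1+478/12243) = 4283/5000 ≈ 0.856600
step 5 [5y] bond c/1=9/200: DF=(2025969/2000000 − 9/200·(0.976500+0.940400+0.899400+0.856600))/(1+9/200) = 507/625 ≈ 0.811200
step 6 [6y] bond c/1=1/16: DF=(89987/80000 − 1/16·(0.976500+0.940400+0.899400+0.856600+0.811200))/(1+1/16) = 7949/10000 ≈ 0.794900
step 7 [7y] bond c/1=21/400: DF=(4391969/4000000 − 21/400·(0.976500+0.940400+0.899400+0.856600+0.811200+0.794900))/(1+21/400) = 7799/10000 ≈ 0.779900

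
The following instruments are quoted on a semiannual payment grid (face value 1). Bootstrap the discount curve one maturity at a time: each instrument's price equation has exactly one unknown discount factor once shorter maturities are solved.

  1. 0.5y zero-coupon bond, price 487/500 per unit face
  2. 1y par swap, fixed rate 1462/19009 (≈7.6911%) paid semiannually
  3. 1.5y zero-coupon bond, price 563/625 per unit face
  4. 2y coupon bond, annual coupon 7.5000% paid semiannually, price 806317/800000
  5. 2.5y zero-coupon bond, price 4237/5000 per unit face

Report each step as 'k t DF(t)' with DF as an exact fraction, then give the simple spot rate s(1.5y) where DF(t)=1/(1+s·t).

step 1 [0.5y] zero: DF = P = 487/500 ≈ 0.974000
step 2 [1y] swap r/2=731/19009: DF=(1 − 731/19009·(0.974000))/(1+731/19009) = 9269/10000 ≈ 0.926900
step 3 [1.5y] zero: DF = P = 563/625 ≈ 0.900800
step 4 [2y] bond c/2=3/80: DF=(806317/800000 − 3/80·(0.974000+0.926900+0.900800))/(1+3/80) = 4351/5000 ≈ 0.870200
step 5 [2.5y] zero: DF = P = 4237/5000 ≈ 0.847400

1 1/2 487/500
2 1 9269/10000
3 3/2 563/625
4 2 4351/5000
5 5/2 4237/5000
s(1.5y) = (1/(563/625) − 1)/(3/2) = 124/1689 ≈ 7.3416%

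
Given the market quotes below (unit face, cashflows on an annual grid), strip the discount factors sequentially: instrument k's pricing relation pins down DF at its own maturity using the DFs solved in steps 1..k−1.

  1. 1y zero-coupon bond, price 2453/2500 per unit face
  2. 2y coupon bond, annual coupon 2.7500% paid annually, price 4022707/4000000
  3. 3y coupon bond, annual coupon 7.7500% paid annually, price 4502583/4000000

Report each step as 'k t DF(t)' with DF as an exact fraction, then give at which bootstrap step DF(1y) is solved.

1 1 2453/2500
2 2 381/400
3 3 566/625
DF(1y) is solved at step 1

step 1 [1y] zero: DF = P = 2453/2500 ≈ 0.981200
step 2 [2y] bond c/1=11/400: DF=(4022707/4000000 − 11/400·(0.981200))/(1+11/400) = 381/400 ≈ 0.952500
step 3 [3y] bond c/1=31/400: DF=(4502583/4000000 − 31/400·(0.981200+0.952500))/(1+31/400) = 566/625 ≈ 0.905600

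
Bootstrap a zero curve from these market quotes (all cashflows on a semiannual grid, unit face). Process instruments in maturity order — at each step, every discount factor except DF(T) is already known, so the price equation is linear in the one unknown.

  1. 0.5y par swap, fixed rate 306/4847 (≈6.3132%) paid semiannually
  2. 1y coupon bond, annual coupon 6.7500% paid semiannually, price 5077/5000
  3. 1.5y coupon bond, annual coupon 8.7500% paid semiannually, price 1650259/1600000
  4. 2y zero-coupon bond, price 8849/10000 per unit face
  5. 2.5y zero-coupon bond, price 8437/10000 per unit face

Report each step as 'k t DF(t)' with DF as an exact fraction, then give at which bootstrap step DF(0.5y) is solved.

step 1 [0.5y] swap r/2=153/4847: DF=(1 − 153/4847·(0))/(1+153/4847) = 4847/5000 ≈ 0.969400
step 2 [1y] bond c/2=27/800: DF=(5077/5000 − 27/800·(0.969400))/(1+27/800) = 4753/5000 ≈ 0.950600
step 3 [1.5y] bond c/2=7/160: DF=(1650259/1600000 − 7/160·(0.969400+0.950600))/(1+7/160) = 9077/10000 ≈ 0.907700
step 4 [2y] zero: DF = P = 8849/10000 ≈ 0.884900
step 5 [2.5y] zero: DF = P = 8437/10000 ≈ 0.843700

1 1/2 4847/5000
2 1 4753/5000
3 3/2 9077/10000
4 2 8849/10000
5 5/2 8437/10000
DF(0.5y) is solved at step 1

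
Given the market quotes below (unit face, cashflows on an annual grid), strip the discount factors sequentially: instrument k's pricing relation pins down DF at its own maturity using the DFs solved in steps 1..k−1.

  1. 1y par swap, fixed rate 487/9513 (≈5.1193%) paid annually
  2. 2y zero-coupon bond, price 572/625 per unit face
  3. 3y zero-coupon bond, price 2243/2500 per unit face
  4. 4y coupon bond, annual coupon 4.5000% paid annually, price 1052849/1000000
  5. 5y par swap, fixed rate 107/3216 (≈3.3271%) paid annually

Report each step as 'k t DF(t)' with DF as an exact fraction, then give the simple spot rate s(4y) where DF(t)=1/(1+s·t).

step 1 [1y] swap r/1=487/9513: DF=(1 − 487/9513·(0))/(1+487/9513) = 9513/10000 ≈ 0.951300
step 2 [2y] zero: DF = P = 572/625 ≈ 0.915200
step 3 [3y] zero: DF = P = 2243/2500 ≈ 0.897200
step 4 [4y] bond c/1=9/200: DF=(1052849/1000000 − 9/200·(0.951300+0.915200+0.897200))/(1+9/200) = 1777/2000 ≈ 0.888500
step 5 [5y] swap r/1=107/3216: DF=(1 − 107/3216·(0.951300+0.915200+0.897200+0.888500))/(1+107/3216) = 4251/5000 ≈ 0.850200

1 1 9513/10000
2 2 572/625
3 3 2243/2500
4 4 1777/2000
5 5 4251/5000
s(4y) = (1/(1777/2000) − 1)/(4) = 223/7108 ≈ 3.1373%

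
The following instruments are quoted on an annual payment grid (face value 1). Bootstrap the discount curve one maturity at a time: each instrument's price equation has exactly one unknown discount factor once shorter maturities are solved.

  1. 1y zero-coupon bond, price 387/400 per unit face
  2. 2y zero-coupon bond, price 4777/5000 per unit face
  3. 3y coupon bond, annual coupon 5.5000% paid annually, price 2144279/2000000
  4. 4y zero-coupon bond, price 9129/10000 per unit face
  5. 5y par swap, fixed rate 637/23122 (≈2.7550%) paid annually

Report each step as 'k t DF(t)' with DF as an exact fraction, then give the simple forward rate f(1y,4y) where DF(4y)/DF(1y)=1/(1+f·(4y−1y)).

step 1 [1y] zero: DF = P = 387/400 ≈ 0.967500
step 2 [2y] zero: DF = P = 4777/5000 ≈ 0.955400
step 3 [3y] bond c/1=11/200: DF=(2144279/2000000 − 11/200·(0.967500+0.955400))/(1+11/200) = 229/250 ≈ 0.916000
step 4 [4y] zero: DF = P = 9129/10000 ≈ 0.912900
step 5 [5y] swap r/1=637/23122: DF=(1 − 637/23122·(0.967500+0.955400+0.916000+0.912900))/(1+637/23122) = 4363/5000 ≈ 0.872600

1 1 387/400
2 2 4777/5000
3 3 229/250
4 4 9129/10000
5 5 4363/5000
f(1y,4y) = ((387/400)/(9129/10000) − 1)/(3) = 182/9129 ≈ 1.9936%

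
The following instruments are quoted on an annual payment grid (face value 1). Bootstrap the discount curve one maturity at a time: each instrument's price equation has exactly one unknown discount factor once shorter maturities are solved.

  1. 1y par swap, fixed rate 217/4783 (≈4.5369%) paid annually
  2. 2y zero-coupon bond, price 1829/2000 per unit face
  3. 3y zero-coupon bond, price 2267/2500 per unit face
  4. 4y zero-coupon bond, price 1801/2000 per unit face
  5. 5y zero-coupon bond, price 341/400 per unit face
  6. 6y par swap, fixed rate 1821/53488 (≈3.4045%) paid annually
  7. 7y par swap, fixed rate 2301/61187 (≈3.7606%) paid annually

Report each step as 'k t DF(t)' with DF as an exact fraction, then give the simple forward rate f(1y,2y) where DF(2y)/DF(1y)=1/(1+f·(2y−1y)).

step 1 [1y] swap r/1=217/4783: DF=(1 − 217/4783·(0))/(1+217/4783) = 4783/5000 ≈ 0.956600
step 2 [2y] zero: DF = P = 1829/2000 ≈ 0.914500
step 3 [3y] zero: DF = P = 2267/2500 ≈ 0.906800
step 4 [4y] zero: DF = P = 1801/2000 ≈ 0.900500
step 5 [5y] zero: DF = P = 341/400 ≈ 0.852500
step 6 [6y] swap r/1=1821/53488: DF=(1 − 1821/53488·(0.956600+0.914500+0.906800+0.900500+0.852500))/(1+1821/53488) = 8179/10000 ≈ 0.817900
step 7 [7y] swap r/1=2301/61187: DF=(1 − 2301/61187·(0.956600+0.914500+0.906800+0.900500+0.852500+0.817900))/(1+2301/61187) = 7699/10000 ≈ 0.769900

1 1 4783/5000
2 2 1829/2000
3 3 2267/2500
4 4 1801/2000
5 5 341/400
6 6 8179/10000
7 7 7699/10000
f(1y,2y) = ((4783/5000)/(1829/2000) − 1)/(1) = 421/9145 ≈ 4.6036%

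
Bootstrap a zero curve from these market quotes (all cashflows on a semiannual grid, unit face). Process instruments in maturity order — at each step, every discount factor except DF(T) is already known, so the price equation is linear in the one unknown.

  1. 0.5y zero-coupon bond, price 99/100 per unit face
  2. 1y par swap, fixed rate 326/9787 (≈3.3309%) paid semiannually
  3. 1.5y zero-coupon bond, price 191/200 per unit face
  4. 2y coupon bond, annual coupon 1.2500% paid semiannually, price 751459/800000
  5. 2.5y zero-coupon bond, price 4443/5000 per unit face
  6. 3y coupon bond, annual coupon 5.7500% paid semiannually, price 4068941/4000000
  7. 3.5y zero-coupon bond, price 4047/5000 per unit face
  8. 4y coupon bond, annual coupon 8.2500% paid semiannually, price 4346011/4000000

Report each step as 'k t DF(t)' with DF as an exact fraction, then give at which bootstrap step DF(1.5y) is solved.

1 1/2 99/100
2 1 4837/5000
3 3/2 191/200
4 2 4577/5000
5 5/2 4443/5000
6 3 857/1000
7 7/2 4047/5000
8 4 3953/5000
DF(1.5y) is solved at step 3

step 1 [0.5y] zero: DF = P = 99/100 ≈ 0.990000
step 2 [1y] swap r/2=163/9787: DF=(1 − 163/9787·(0.990000))/(1+163/9787) = 4837/5000 ≈ 0.967400
step 3 [1.5y] zero: DF = P = 191/200 ≈ 0.955000
step 4 [2y] bond c/2=1/160: DF=(751459/800000 − 1/160·(0.990000+0.967400+0.955000))/(1+1/160) = 4577/5000 ≈ 0.915400
step 5 [2.5y] zero: DF = P = 4443/5000 ≈ 0.888600
step 6 [3y] bond c/2=23/800: DF=(4068941/4000000 − 23/800·(0.990000+0.967400+0.955000+0.915400+0.888600))/(1+23/800) = 857/1000 ≈ 0.857000
step 7 [3.5y] zero: DF = P = 4047/5000 ≈ 0.809400
step 8 [4y] bond c/2=33/800: DF=(4346011/4000000 − 33/800·(0.990000+0.967400+0.955000+0.915400+0.888600+0.857000+0.809400))/(1+33/800) = 3953/5000 ≈ 0.790600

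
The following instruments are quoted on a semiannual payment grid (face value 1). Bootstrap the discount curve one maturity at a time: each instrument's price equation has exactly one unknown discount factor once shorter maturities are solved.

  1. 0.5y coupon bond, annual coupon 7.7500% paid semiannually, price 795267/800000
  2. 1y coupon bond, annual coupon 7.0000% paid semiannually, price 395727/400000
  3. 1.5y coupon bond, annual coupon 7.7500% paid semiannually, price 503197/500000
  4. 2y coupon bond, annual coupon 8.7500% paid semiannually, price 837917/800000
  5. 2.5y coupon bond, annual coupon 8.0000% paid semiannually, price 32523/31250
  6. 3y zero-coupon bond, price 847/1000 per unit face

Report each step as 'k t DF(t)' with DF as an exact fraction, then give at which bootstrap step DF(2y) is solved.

step 1 [0.5y] bond c/2=31/800: DF=(795267/800000 − 31/800·(0))/(1+31/800) = 957/1000 ≈ 0.957000
step 2 [1y] bond c/2=7/200: DF=(395727/400000 − 7/200·(0.957000))/(1+7/200) = 1847/2000 ≈ 0.923500
step 3 [1.5y] bond c/2=31/800: DF=(503197/500000 − 31/800·(0.957000+0.923500))/(1+31/800) = 8987/10000 ≈ 0.898700
step 4 [2y] bond c/2=7/160: DF=(837917/800000 − 7/160·(0.957000+0.923500+0.898700))/(1+7/160) = 887/1000 ≈ 0.887000
step 5 [2.5y] bond c/2=1/25: DF=(32523/31250 − 1/25·(0.957000+0.923500+0.898700+0.887000))/(1+1/25) = 8597/10000 ≈ 0.859700
step 6 [3y] zero: DF = P = 847/1000 ≈ 0.847000

1 1/2 957/1000
2 1 1847/2000
3 3/2 8987/10000
4 2 887/1000
5 5/2 8597/10000
6 3 847/1000
DF(2y) is solved at step 4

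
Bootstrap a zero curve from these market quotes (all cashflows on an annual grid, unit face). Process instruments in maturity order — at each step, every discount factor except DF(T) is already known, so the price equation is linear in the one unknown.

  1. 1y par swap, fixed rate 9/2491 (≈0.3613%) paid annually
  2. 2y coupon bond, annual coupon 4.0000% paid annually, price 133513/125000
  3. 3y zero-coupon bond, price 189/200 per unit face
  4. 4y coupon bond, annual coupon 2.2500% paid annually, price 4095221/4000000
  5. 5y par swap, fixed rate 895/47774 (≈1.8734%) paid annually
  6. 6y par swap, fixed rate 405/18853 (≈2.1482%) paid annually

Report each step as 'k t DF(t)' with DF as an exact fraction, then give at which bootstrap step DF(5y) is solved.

step 1 [1y] swap r/1=9/2491: DF=(1 − 9/2491·(0))/(1+9/2491) = 2491/2500 ≈ 0.996400
step 2 [2y] bond c/1=1/25: DF=(133513/125000 − 1/25·(0.996400))/(1+1/25) = 9887/10000 ≈ 0.988700
step 3 [3y] zero: DF = P = 189/200 ≈ 0.945000
step 4 [4y] bond c/1=9/400: DF=(4095221/4000000 − 9/400·(0.996400+0.988700+0.945000))/(1+9/400) = 1171/1250 ≈ 0.936800
step 5 [5y] swap r/1=895/47774: DF=(1 − 895/47774·(0.996400+0.988700+0.945000+0.936800))/(1+895/47774) = 1821/2000 ≈ 0.910500
step 6 [6y] swap r/1=405/18853: DF=(1 − 405/18853·(0.996400+0.988700+0.945000+0.936800+0.910500))/(1+405/18853) = 1757/2000 ≈ 0.878500

1 1 2491/2500
2 2 9887/10000
3 3 189/200
4 4 1171/1250
5 5 1821/2000
6 6 1757/2000
DF(5y) is solved at step 5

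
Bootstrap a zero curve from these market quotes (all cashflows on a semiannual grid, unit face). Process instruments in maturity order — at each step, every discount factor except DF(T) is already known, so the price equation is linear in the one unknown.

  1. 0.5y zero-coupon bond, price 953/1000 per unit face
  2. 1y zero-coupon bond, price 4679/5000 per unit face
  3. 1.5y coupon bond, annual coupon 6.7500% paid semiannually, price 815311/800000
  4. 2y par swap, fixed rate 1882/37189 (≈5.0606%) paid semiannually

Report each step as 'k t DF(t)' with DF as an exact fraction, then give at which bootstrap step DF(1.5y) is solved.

1 1/2 953/1000
2 1 4679/5000
3 3/2 4621/5000
4 2 9059/10000
DF(1.5y) is solved at step 3

step 1 [0.5y] zero: DF = P = 953/1000 ≈ 0.953000
step 2 [1y] zero: DF = P = 4679/5000 ≈ 0.935800
step 3 [1.5y] bond c/2=27/800: DF=(815311/800000 − 27/800·(0.953000+0.935800))/(1+27/800) = 4621/5000 ≈ 0.924200
step 4 [2y] swap r/2=941/37189: DF=(1 − 941/37189·(0.953000+0.935800+0.924200))/(1+941/37189) = 9059/10000 ≈ 0.905900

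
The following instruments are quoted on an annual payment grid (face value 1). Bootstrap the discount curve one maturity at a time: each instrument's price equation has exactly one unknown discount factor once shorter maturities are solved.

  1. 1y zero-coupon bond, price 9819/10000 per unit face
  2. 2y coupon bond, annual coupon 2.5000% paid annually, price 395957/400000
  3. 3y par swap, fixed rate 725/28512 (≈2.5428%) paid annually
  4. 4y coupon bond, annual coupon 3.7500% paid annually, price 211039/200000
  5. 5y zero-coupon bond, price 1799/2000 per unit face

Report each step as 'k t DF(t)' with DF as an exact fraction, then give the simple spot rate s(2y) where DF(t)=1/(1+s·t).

step 1 [1y] zero: DF = P = 9819/10000 ≈ 0.981900
step 2 [2y] bond c/1=1/40: DF=(395957/400000 − 1/40·(0.981900))/(1+1/40) = 4709/5000 ≈ 0.941800
step 3 [3y] swap r/1=725/28512: DF=(1 − 725/28512·(0.981900+0.941800))/(1+725/28512) = 371/400 ≈ 0.927500
step 4 [4y] bond c/1=3/80: DF=(211039/200000 − 3/80·(0.981900+0.941800+0.927500))/(1+3/80) = 457/500 ≈ 0.914000
step 5 [5y] zero: DF = P = 1799/2000 ≈ 0.899500

1 1 9819/10000
2 2 4709/5000
3 3 371/400
4 4 457/500
5 5 1799/2000
s(2y) = (1/(4709/5000) − 1)/(2) = 291/9418 ≈ 3.0898%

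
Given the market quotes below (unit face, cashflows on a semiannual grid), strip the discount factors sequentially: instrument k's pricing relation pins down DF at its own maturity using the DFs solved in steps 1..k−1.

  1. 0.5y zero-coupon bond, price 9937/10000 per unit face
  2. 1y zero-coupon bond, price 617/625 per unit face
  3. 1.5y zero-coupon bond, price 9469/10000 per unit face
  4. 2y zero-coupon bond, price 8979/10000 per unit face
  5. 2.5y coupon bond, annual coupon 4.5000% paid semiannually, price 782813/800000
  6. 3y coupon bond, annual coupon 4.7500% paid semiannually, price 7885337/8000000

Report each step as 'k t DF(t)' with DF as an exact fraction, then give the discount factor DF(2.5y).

step 1 [0.5y] zero: DF = P = 9937/10000 ≈ 0.993700
step 2 [1y] zero: DF = P = 617/625 ≈ 0.987200
step 3 [1.5y] zero: DF = P = 9469/10000 ≈ 0.946900
step 4 [2y] zero: DF = P = 8979/10000 ≈ 0.897900
step 5 [2.5y] bond c/2=9/400: DF=(782813/800000 − 9/400·(0.993700+0.987200+0.946900+0.897900))/(1+9/400) = 1091/1250 ≈ 0.872800
step 6 [3y] bond c/2=19/800: DF=(7885337/8000000 − 19/800·(0.993700+0.987200+0.946900+0.897900+0.872800))/(1+19/800) = 4269/5000 ≈ 0.853800

1 1/2 9937/10000
2 1 617/625
3 3/2 9469/10000
4 2 8979/10000
5 5/2 1091/1250
6 3 4269/5000
DF(2.5y) = 1091/1250 ≈ 0.872800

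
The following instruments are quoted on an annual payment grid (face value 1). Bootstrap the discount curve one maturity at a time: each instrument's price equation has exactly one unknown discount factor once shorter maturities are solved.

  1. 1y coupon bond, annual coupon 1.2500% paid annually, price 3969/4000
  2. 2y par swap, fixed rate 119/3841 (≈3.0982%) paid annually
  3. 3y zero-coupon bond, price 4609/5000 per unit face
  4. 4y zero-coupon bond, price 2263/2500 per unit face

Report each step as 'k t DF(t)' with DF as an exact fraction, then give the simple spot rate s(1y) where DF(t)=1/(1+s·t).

1 1 49/50
2 2 1881/2000
3 3 4609/5000
4 4 2263/2500
s(1y) = (1/(49/50) − 1)/(1) = 1/49 ≈ 2.0408%

step 1 [1y] bond c/1=1/80: DF=(3969/4000 − 1/80·(0))/(1+1/80) = 49/50 ≈ 0.980000
step 2 [2y] swap r/1=119/3841: DF=(1 − 119/3841·(0.980000))/(1+119/3841) = 1881/2000 ≈ 0.940500
step 3 [3y] zero: DF = P = 4609/5000 ≈ 0.921800
step 4 [4y] zero: DF = P = 2263/2500 ≈ 0.905200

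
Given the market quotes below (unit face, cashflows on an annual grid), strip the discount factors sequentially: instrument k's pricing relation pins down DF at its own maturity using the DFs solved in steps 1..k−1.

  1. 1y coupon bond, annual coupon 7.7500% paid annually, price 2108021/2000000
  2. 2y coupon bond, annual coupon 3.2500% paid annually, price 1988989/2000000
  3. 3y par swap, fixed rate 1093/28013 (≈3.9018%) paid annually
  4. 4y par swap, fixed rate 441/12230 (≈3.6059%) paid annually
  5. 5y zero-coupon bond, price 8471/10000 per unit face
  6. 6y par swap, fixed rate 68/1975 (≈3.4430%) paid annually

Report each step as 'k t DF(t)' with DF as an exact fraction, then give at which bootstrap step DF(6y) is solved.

1 1 4891/5000
2 2 2331/2500
3 3 8907/10000
4 4 8677/10000
5 5 8471/10000
6 6 2041/2500
DF(6y) is solved at step 6

step 1 [1y] bond c/1=31/400: DF=(2108021/2000000 − 31/400·(0))/(1+31/400) = 4891/5000 ≈ 0.978200
step 2 [2y] bond c/1=13/400: DF=(1988989/2000000 − 13/400·(0.978200))/(1+13/400) = 2331/2500 ≈ 0.932400
step 3 [3y] swap r/1=1093/28013: DF=(1 − 1093/28013·(0.978200+0.932400))/(1+1093/28013) = 8907/10000 ≈ 0.890700
step 4 [4y] swap r/1=441/12230: DF=(1 − 441/12230·(0.978200+0.932400+0.890700))/(1+441/12230) = 8677/10000 ≈ 0.867700
step 5 [5y] zero: DF = P = 8471/10000 ≈ 0.847100
step 6 [6y] swap r/1=68/1975: DF=(1 − 68/1975·(0.978200+0.932400+0.890700+0.867700+0.847100))/(1+68/1975) = 2041/2500 ≈ 0.816400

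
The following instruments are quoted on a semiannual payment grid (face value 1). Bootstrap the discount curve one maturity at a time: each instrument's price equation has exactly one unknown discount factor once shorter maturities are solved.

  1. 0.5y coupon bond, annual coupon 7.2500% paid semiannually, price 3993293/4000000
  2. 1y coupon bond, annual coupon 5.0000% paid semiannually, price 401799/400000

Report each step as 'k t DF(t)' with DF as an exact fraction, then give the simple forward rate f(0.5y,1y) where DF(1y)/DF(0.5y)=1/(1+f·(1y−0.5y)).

1 1/2 4817/5000
2 1 1913/2000
f(0.5y,1y) = ((4817/5000)/(1913/2000) − 1)/(1/2) = 138/9565 ≈ 1.4428%

step 1 [0.5y] bond c/2=29/800: DF=(3993293/4000000 − 29/800·(0))/(1+29/800) = 4817/5000 ≈ 0.963400
step 2 [1y] bond c/2=1/40: DF=(401799/400000 − 1/40·(0.963400))/(1+1/40) = 1913/2000 ≈ 0.956500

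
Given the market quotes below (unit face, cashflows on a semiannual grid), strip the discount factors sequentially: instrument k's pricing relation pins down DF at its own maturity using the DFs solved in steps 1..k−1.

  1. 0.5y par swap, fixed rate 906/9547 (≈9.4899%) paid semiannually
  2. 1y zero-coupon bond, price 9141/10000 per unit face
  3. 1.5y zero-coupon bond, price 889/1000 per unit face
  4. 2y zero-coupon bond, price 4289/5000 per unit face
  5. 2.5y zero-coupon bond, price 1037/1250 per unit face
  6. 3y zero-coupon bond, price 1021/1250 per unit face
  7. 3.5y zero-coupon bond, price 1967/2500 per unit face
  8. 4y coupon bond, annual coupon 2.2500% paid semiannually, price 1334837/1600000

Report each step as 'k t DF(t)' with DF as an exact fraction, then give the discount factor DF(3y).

step 1 [0.5y] swap r/2=453/9547: DF=(1 − 453/9547·(0))/(1+453/9547) = 9547/10000 ≈ 0.954700
step 2 [1y] zero: DF = P = 9141/10000 ≈ 0.914100
step 3 [1.5y] zero: DF = P = 889/1000 ≈ 0.889000
step 4 [2y] zero: DF = P = 4289/5000 ≈ 0.857800
step 5 [2.5y] zero: DF = P = 1037/1250 ≈ 0.829600
step 6 [3y] zero: DF = P = 1021/1250 ≈ 0.816800
step 7 [3.5y] zero: DF = P = 1967/2500 ≈ 0.786800
step 8 [4y] bond c/2=9/800: DF=(1334837/1600000 − 9/800·(0.954700+0.914100+0.889000+0.857800+0.829600+0.816800+0.786800))/(1+9/800) = 7577/10000 ≈ 0.757700

1 1/2 9547/10000
2 1 9141/10000
3 3/2 889/1000
4 2 4289/5000
5 5/2 1037/1250
6 3 1021/1250
7 7/2 1967/2500
8 4 7577/10000
DF(3y) = 1021/1250 ≈ 0.816800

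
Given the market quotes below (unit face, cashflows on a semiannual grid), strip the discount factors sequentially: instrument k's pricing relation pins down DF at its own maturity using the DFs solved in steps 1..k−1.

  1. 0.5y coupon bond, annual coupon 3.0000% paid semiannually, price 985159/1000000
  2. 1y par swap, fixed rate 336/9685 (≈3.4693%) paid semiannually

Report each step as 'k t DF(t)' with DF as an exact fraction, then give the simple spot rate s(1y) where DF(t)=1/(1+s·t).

1 1/2 4853/5000
2 1 604/625
s(1y) = (1/(604/625) − 1)/(1) = 21/604 ≈ 3.4768%

step 1 [0.5y] bond c/2=3/200: DF=(985159/1000000 − 3/200·(0))/(1+3/200) = 4853/5000 ≈ 0.970600
step 2 [1y] swap r/2=168/9685: DF=(1 − 168/9685·(0.970600))/(1+168/9685) = 604/625 ≈ 0.966400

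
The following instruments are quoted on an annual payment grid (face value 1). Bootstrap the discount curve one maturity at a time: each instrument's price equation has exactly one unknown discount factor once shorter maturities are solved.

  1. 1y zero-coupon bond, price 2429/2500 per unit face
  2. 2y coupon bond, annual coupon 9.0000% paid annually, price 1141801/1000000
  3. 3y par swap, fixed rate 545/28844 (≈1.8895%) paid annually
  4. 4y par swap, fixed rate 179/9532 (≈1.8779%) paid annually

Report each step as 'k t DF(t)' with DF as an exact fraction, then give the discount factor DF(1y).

1 1 2429/2500
2 2 9673/10000
3 3 1891/2000
4 4 2321/2500
DF(1y) = 2429/2500 ≈ 0.971600

step 1 [1y] zero: DF = P = 2429/2500 ≈ 0.971600
step 2 [2y] bond c/1=9/100: DF=(1141801/1000000 − 9/100·(0.971600))/(1+9/100) = 9673/10000 ≈ 0.967300
step 3 [3y] swap r/1=545/28844: DF=(1 − 545/28844·(0.971600+0.967300))/(1+545/28844) = 1891/2000 ≈ 0.945500
step 4 [4y] swap r/1=179/9532: DF=(1 − 179/9532·(0.971600+0.967300+0.945500))/(1+179/9532) = 2321/2500 ≈ 0.928400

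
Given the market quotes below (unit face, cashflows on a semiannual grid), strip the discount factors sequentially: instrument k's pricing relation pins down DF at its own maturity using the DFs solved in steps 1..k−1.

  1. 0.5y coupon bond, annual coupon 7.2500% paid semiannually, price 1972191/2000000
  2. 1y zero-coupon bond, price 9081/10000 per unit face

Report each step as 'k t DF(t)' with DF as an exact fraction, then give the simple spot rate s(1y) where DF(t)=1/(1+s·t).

1 1/2 2379/2500
2 1 9081/10000
s(1y) = (1/(9081/10000) − 1)/(1) = 919/9081 ≈ 10.1200%

step 1 [0.5y] bond c/2=29/800: DF=(1972191/2000000 − 29/800·(0))/(1+29/800) = 2379/2500 ≈ 0.951600
step 2 [1y] zero: DF = P = 9081/10000 ≈ 0.908100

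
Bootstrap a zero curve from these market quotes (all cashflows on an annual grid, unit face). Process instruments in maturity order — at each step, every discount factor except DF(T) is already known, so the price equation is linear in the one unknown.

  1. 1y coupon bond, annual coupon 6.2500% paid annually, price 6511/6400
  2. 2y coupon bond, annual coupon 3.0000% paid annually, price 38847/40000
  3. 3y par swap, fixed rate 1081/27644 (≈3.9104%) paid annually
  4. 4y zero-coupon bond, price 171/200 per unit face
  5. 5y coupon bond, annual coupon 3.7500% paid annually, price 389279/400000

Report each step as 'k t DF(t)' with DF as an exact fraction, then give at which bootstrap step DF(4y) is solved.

step 1 [1y] bond c/1=1/16: DF=(6511/6400 − 1/16·(0))/(1+1/16) = 383/400 ≈ 0.957500
step 2 [2y] bond c/1=3/100: DF=(38847/40000 − 3/100·(0.957500))/(1+3/100) = 183/200 ≈ 0.915000
step 3 [3y] swap r/1=1081/27644: DF=(1 − 1081/27644·(0.957500+0.915000))/(1+1081/27644) = 8919/10000 ≈ 0.891900
step 4 [4y] zero: DF = P = 171/200 ≈ 0.855000
step 5 [5y] bond c/1=3/80: DF=(389279/400000 − 3/80·(0.957500+0.915000+0.891900+0.855000))/(1+3/80) = 1009/1250 ≈ 0.807200

1 1 383/400
2 2 183/200
3 3 8919/10000
4 4 171/200
5 5 1009/1250
DF(4y) is solved at step 4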